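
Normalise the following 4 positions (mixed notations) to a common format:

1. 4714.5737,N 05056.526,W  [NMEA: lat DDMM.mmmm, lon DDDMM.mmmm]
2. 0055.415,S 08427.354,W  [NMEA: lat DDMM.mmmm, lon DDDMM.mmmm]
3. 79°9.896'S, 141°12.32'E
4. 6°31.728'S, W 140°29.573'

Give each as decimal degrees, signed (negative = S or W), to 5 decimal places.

Point 1:
  φ: degrees = first 2 digits = 47, minutes = 14.5737; 47 + 14.5737/60 = 47.242895
  N ⇒ keep positive
  Lon: degrees = first 3 digits = 50, minutes = 56.526; 50 + 56.526/60 = 50.942100
  W ⇒ negate
Point 2:
  Lat: degrees = first 2 digits = 0, minutes = 55.415; 0 + 55.415/60 = 0.923583
  S ⇒ negate
  λ: degrees = first 3 digits = 84, minutes = 27.354; 84 + 27.354/60 = 84.455900
  W ⇒ negate
Point 3:
  φ: 79 + 9.896/60 = 79.164933
  hemisphere S, so the sign is −
  Lon: 141 + 12.32/60 = 141.205333
  E → positive
Point 4:
  Lat: 31.728′ = 0.528800°; total 6.528800
  S → negative
  λ: 29.573′ = 0.492883°; total 140.492883
  W ⇒ negate

1. 47.24290, -50.94210
2. -0.92358, -84.45590
3. -79.16493, 141.20533
4. -6.52880, -140.49288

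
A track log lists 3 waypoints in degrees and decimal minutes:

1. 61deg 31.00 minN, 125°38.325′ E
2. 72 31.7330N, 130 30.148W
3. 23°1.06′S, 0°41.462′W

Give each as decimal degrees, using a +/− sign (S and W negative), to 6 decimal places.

Point 1:
  φ: 31′ = 0.516667°; total 61.5166667
  N ⇒ keep positive
  λ: 38.325′ = 0.638750°; total 125.6387500
  E → positive
Point 2:
  φ: 72 + 31.733/60 = 72.5288833
  N ⇒ keep positive
  Longitude: 30.148′ = 0.502467°; total 130.5024667
  W → negative
Point 3:
  Latitude: 1.06′ = 0.017667°; total 23.0176667
  hemisphere S, so the sign is −
  Lon: 0 + 41.462/60 = 0.6910333
  hemisphere W, so the sign is −

1. 61.516667, 125.638750
2. 72.528883, -130.502467
3. -23.017667, -0.691033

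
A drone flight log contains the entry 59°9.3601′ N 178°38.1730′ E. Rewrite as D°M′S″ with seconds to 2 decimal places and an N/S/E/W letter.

59°09′21.61″ N, 178°38′10.38″ E

Lat: 9.36010′ → 9′ and 0.36010 × 60 = 21.6060″
Lon: 38.17300′ → 38′ and 0.17300 × 60 = 10.3800″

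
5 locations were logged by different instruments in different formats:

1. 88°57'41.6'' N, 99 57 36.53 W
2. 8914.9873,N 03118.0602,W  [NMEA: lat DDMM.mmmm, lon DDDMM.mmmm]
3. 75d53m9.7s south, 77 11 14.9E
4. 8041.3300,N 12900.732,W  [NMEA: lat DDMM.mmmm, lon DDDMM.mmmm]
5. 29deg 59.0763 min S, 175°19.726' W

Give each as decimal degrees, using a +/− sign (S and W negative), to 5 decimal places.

Point 1:
  Latitude: 88° + 57/60 + 41.6/3600 = 88 + 0.950000 + 0.011556 = 88.961556
  N ⇒ keep positive
  Longitude: 99 + 57/60 + 36.53/3600 = 99.960147
  W → negative
Point 2:
  Latitude: degrees = first 2 digits = 89, minutes = 14.9873; 89 + 14.9873/60 = 89.249788
  N ⇒ keep positive
  Longitude: split at 3 digits → 031° and 18.0602′; 31 + 18.0602/60 = 31.301003
  W → negative
Point 3:
  Latitude: 53′ + 9.7″ = 53.16167′; 75 + 53.16167/60 = 75.886028
  S → negative
  Longitude: 77° + 11/60 + 14.9/3600 = 77 + 0.183333 + 0.004139 = 77.187472
  E ⇒ keep positive
Point 4:
  φ: split at 2 digits → 80° and 41.33′; 80 + 41.33/60 = 80.688833
  N → positive
  Longitude: split at 3 digits → 129° and 0.732′; 129 + 0.732/60 = 129.012200
  W ⇒ negate
Point 5:
  φ: 59.0763′ = 0.984605°; total 29.984605
  S ⇒ negate
  Longitude: 19.726′ = 0.328767°; total 175.328767
  W → negative

1. 88.96156, -99.96015
2. 89.24979, -31.30100
3. -75.88603, 77.18747
4. 80.68883, -129.01220
5. -29.98461, -175.32877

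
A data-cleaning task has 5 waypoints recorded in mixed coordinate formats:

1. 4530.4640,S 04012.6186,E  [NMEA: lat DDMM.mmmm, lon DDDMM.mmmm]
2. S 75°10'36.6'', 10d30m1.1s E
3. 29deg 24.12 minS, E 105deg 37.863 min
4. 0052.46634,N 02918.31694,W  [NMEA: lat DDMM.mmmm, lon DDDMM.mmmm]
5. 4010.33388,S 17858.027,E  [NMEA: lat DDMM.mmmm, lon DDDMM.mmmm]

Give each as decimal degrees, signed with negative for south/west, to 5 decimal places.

1. -45.50773, 40.21031
2. -75.17683, 10.50031
3. -29.40200, 105.63105
4. 0.87444, -29.30528
5. -40.17223, 178.96712

Point 1:
  Lat: degrees = first 2 digits = 45, minutes = 30.464; 45 + 30.464/60 = 45.507733
  hemisphere S, so the sign is −
  Longitude: degrees = first 3 digits = 40, minutes = 12.6186; 40 + 12.6186/60 = 40.210310
  E → positive
Point 2:
  Latitude: 75 + 10/60 + 36.6/3600 = 75.176833
  hemisphere S, so the sign is −
  λ: 10° + 30/60 + 1.1/3600 = 10 + 0.500000 + 0.000306 = 10.500306
  E ⇒ keep positive
Point 3:
  φ: 29 + 24.12/60 = 29.402000
  hemisphere S, so the sign is −
  λ: 37.863′ = 0.631050°; total 105.631050
  E → positive
Point 4:
  Latitude: split at 2 digits → 00° and 52.46634′; 0 + 52.46634/60 = 0.874439
  N ⇒ keep positive
  λ: degrees = first 3 digits = 29, minutes = 18.31694; 29 + 18.31694/60 = 29.305282
  W ⇒ negate
Point 5:
  φ: degrees = first 2 digits = 40, minutes = 10.33388; 40 + 10.33388/60 = 40.172231
  S → negative
  Lon: degrees = first 3 digits = 178, minutes = 58.027; 178 + 58.027/60 = 178.967117
  E → positive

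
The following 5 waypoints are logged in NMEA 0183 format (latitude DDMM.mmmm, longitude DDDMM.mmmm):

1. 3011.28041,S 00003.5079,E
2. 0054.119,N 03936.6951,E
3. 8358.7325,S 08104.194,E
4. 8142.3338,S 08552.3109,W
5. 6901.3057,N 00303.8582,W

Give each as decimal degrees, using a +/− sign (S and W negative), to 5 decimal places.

Point 1:
  Lat: degrees = first 2 digits = 30, minutes = 11.28041; 30 + 11.28041/60 = 30.188007
  hemisphere S, so the sign is −
  λ: degrees = first 3 digits = 0, minutes = 3.5079; 0 + 3.5079/60 = 0.058465
  E → positive
Point 2:
  Latitude: degrees = first 2 digits = 0, minutes = 54.119; 0 + 54.119/60 = 0.901983
  N ⇒ keep positive
  λ: split at 3 digits → 039° and 36.6951′; 39 + 36.6951/60 = 39.611585
  E ⇒ keep positive
Point 3:
  Lat: split at 2 digits → 83° and 58.7325′; 83 + 58.7325/60 = 83.978875
  S → negative
  Longitude: split at 3 digits → 081° and 4.194′; 81 + 4.194/60 = 81.069900
  E → positive
Point 4:
  Lat: degrees = first 2 digits = 81, minutes = 42.3338; 81 + 42.3338/60 = 81.705563
  hemisphere S, so the sign is −
  λ: degrees = first 3 digits = 85, minutes = 52.3109; 85 + 52.3109/60 = 85.871848
  hemisphere W, so the sign is −
Point 5:
  Latitude: split at 2 digits → 69° and 1.3057′; 69 + 1.3057/60 = 69.021762
  N ⇒ keep positive
  Lon: degrees = first 3 digits = 3, minutes = 3.8582; 3 + 3.8582/60 = 3.064303
  W → negative

1. -30.18801, 0.05847
2. 0.90198, 39.61159
3. -83.97888, 81.06990
4. -81.70556, -85.87185
5. 69.02176, -3.06430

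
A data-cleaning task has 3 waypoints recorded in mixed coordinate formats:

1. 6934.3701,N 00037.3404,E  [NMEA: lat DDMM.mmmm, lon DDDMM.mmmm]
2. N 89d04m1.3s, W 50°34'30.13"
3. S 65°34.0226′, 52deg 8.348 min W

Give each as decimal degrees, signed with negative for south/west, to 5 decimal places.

Point 1:
  Lat: degrees = first 2 digits = 69, minutes = 34.3701; 69 + 34.3701/60 = 69.572835
  N → positive
  Lon: degrees = first 3 digits = 0, minutes = 37.3404; 0 + 37.3404/60 = 0.622340
  E ⇒ keep positive
Point 2:
  φ: 89° + 4/60 + 1.3/3600 = 89 + 0.066667 + 0.000361 = 89.067028
  N → positive
  λ: 50° + 34/60 + 30.13/3600 = 50 + 0.566667 + 0.008369 = 50.575036
  W → negative
Point 3:
  Latitude: 34.0226′ = 0.567043°; total 65.567043
  S ⇒ negate
  Lon: 52 + 8.348/60 = 52.139133
  W ⇒ negate

1. 69.57284, 0.62234
2. 89.06703, -50.57504
3. -65.56704, -52.13913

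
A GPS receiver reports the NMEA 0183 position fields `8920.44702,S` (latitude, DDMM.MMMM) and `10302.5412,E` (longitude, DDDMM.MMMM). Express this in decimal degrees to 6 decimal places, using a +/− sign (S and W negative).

-89.340784, 103.042353

φ: degrees = first 2 digits = 89, minutes = 20.44702; 89 + 20.44702/60 = 89.3407837
S ⇒ negate
Longitude: degrees = first 3 digits = 103, minutes = 2.5412; 103 + 2.5412/60 = 103.0423533
E ⇒ keep positive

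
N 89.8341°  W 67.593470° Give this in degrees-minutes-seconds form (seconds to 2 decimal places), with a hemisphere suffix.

Lat: whole degrees 89; 50.04600′ → 50′ and 2.7600″
Lon: 0.593470 × 60 = 35.60820′ → 35′, remainder × 60 = 36.4920″

89°50′2.76″ N, 67°35′36.49″ W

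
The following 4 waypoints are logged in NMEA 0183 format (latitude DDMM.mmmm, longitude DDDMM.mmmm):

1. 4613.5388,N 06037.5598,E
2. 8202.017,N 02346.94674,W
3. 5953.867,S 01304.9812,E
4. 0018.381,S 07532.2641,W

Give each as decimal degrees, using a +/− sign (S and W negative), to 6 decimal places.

Point 1:
  Lat: degrees = first 2 digits = 46, minutes = 13.5388; 46 + 13.5388/60 = 46.2256467
  N → positive
  Lon: degrees = first 3 digits = 60, minutes = 37.5598; 60 + 37.5598/60 = 60.6259967
  E → positive
Point 2:
  Latitude: split at 2 digits → 82° and 2.017′; 82 + 2.017/60 = 82.0336167
  N → positive
  Longitude: split at 3 digits → 023° and 46.94674′; 23 + 46.94674/60 = 23.7824457
  hemisphere W, so the sign is −
Point 3:
  φ: degrees = first 2 digits = 59, minutes = 53.867; 59 + 53.867/60 = 59.8977833
  S ⇒ negate
  Lon: split at 3 digits → 013° and 4.9812′; 13 + 4.9812/60 = 13.0830200
  E ⇒ keep positive
Point 4:
  Lat: split at 2 digits → 00° and 18.381′; 0 + 18.381/60 = 0.3063500
  S → negative
  λ: degrees = first 3 digits = 75, minutes = 32.2641; 75 + 32.2641/60 = 75.5377350
  W ⇒ negate

1. 46.225647, 60.625997
2. 82.033617, -23.782446
3. -59.897783, 13.083020
4. -0.306350, -75.537735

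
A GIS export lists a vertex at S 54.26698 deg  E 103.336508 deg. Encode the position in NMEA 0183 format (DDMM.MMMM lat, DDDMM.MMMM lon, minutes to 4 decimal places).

5416.0188,S / 10320.1905,E

Latitude: 54° + 0.266980 × 60 = 54° 16.018800′
Longitude: 103° + 0.336508 × 60 = 103° 20.190480′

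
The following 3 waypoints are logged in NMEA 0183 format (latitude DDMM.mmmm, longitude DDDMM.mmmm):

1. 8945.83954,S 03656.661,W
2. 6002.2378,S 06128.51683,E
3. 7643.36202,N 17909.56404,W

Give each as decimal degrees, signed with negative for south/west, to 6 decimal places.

Point 1:
  φ: degrees = first 2 digits = 89, minutes = 45.83954; 89 + 45.83954/60 = 89.7639923
  S ⇒ negate
  Longitude: degrees = first 3 digits = 36, minutes = 56.661; 36 + 56.661/60 = 36.9443500
  hemisphere W, so the sign is −
Point 2:
  Latitude: split at 2 digits → 60° and 2.2378′; 60 + 2.2378/60 = 60.0372967
  S → negative
  Lon: split at 3 digits → 061° and 28.51683′; 61 + 28.51683/60 = 61.4752805
  E → positive
Point 3:
  Lat: split at 2 digits → 76° and 43.36202′; 76 + 43.36202/60 = 76.7227003
  N ⇒ keep positive
  Longitude: split at 3 digits → 179° and 9.56404′; 179 + 9.56404/60 = 179.1594007
  W ⇒ negate

1. -89.763992, -36.944350
2. -60.037297, 61.475281
3. 76.722700, -179.159401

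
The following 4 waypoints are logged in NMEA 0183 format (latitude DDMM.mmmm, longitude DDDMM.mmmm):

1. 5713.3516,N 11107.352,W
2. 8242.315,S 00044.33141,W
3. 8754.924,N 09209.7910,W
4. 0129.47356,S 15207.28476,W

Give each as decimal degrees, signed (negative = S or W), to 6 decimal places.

1. 57.222527, -111.122533
2. -82.705250, -0.738857
3. 87.915400, -92.163183
4. -1.491226, -152.121413

Point 1:
  Lat: split at 2 digits → 57° and 13.3516′; 57 + 13.3516/60 = 57.2225267
  N → positive
  Longitude: degrees = first 3 digits = 111, minutes = 7.352; 111 + 7.352/60 = 111.1225333
  hemisphere W, so the sign is −
Point 2:
  Lat: degrees = first 2 digits = 82, minutes = 42.315; 82 + 42.315/60 = 82.7052500
  S → negative
  Longitude: degrees = first 3 digits = 0, minutes = 44.33141; 0 + 44.33141/60 = 0.7388568
  W → negative
Point 3:
  Lat: degrees = first 2 digits = 87, minutes = 54.924; 87 + 54.924/60 = 87.9154000
  N ⇒ keep positive
  λ: split at 3 digits → 092° and 9.791′; 92 + 9.791/60 = 92.1631833
  hemisphere W, so the sign is −
Point 4:
  Lat: split at 2 digits → 01° and 29.47356′; 1 + 29.47356/60 = 1.4912260
  S ⇒ negate
  Longitude: degrees = first 3 digits = 152, minutes = 7.28476; 152 + 7.28476/60 = 152.1214127
  hemisphere W, so the sign is −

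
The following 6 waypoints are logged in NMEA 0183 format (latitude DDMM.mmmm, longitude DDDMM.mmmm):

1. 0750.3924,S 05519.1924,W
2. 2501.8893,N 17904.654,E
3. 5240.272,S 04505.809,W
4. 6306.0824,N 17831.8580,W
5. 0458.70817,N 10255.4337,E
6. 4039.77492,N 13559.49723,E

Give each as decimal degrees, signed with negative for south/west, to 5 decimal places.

1. -7.83987, -55.31987
2. 25.03149, 179.07757
3. -52.67120, -45.09682
4. 63.10137, -178.53097
5. 4.97847, 102.92390
6. 40.66292, 135.99162

Point 1:
  Lat: split at 2 digits → 07° and 50.3924′; 7 + 50.3924/60 = 7.839873
  S → negative
  Lon: split at 3 digits → 055° and 19.1924′; 55 + 19.1924/60 = 55.319873
  hemisphere W, so the sign is −
Point 2:
  Lat: degrees = first 2 digits = 25, minutes = 1.8893; 25 + 1.8893/60 = 25.031488
  N ⇒ keep positive
  Lon: split at 3 digits → 179° and 4.654′; 179 + 4.654/60 = 179.077567
  E ⇒ keep positive
Point 3:
  φ: degrees = first 2 digits = 52, minutes = 40.272; 52 + 40.272/60 = 52.671200
  hemisphere S, so the sign is −
  λ: split at 3 digits → 045° and 5.809′; 45 + 5.809/60 = 45.096817
  W → negative
Point 4:
  Lat: degrees = first 2 digits = 63, minutes = 6.0824; 63 + 6.0824/60 = 63.101373
  N ⇒ keep positive
  Lon: degrees = first 3 digits = 178, minutes = 31.858; 178 + 31.858/60 = 178.530967
  W ⇒ negate
Point 5:
  φ: split at 2 digits → 04° and 58.70817′; 4 + 58.70817/60 = 4.978470
  N ⇒ keep positive
  Lon: split at 3 digits → 102° and 55.4337′; 102 + 55.4337/60 = 102.923895
  E ⇒ keep positive
Point 6:
  φ: split at 2 digits → 40° and 39.77492′; 40 + 39.77492/60 = 40.662915
  N ⇒ keep positive
  Longitude: degrees = first 3 digits = 135, minutes = 59.49723; 135 + 59.49723/60 = 135.991621
  E ⇒ keep positive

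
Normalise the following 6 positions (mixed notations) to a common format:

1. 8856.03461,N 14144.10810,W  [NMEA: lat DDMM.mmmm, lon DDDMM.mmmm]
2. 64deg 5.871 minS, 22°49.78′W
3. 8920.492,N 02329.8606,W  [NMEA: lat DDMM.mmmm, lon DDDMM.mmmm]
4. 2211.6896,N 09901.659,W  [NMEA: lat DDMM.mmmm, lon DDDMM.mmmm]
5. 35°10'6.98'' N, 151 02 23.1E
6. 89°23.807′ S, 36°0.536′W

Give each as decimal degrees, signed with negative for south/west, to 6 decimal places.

1. 88.933910, -141.735135
2. -64.097850, -22.829667
3. 89.341533, -23.497677
4. 22.194827, -99.027650
5. 35.168606, 151.039750
6. -89.396783, -36.008933

Point 1:
  Latitude: split at 2 digits → 88° and 56.03461′; 88 + 56.03461/60 = 88.9339102
  N → positive
  Lon: split at 3 digits → 141° and 44.1081′; 141 + 44.1081/60 = 141.7351350
  W ⇒ negate
Point 2:
  Latitude: 5.871′ = 0.097850°; total 64.0978500
  hemisphere S, so the sign is −
  λ: 49.78′ = 0.829667°; total 22.8296667
  hemisphere W, so the sign is −
Point 3:
  Lat: degrees = first 2 digits = 89, minutes = 20.492; 89 + 20.492/60 = 89.3415333
  N → positive
  Longitude: degrees = first 3 digits = 23, minutes = 29.8606; 23 + 29.8606/60 = 23.4976767
  W → negative
Point 4:
  Latitude: degrees = first 2 digits = 22, minutes = 11.6896; 22 + 11.6896/60 = 22.1948267
  N ⇒ keep positive
  λ: degrees = first 3 digits = 99, minutes = 1.659; 99 + 1.659/60 = 99.0276500
  hemisphere W, so the sign is −
Point 5:
  Latitude: 10′ + 6.98″ = 10.11633′; 35 + 10.11633/60 = 35.1686056
  N ⇒ keep positive
  λ: 151 + 2/60 + 23.1/3600 = 151.0397500
  E ⇒ keep positive
Point 6:
  Latitude: 23.807′ = 0.396783°; total 89.3967833
  hemisphere S, so the sign is −
  λ: 36 + 0.536/60 = 36.0089333
  hemisphere W, so the sign is −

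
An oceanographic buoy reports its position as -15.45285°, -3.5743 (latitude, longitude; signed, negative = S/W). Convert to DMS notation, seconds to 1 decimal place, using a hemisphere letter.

Latitude is negative → S; |value| = 15.452850
Lat: 0.452850° → 27.17100′; 0.17100 × 60 = 10.260″
Longitude is negative → W; |value| = 3.574300
λ: 0.574300 × 60 = 34.45800′ → 34′, remainder × 60 = 27.480″

15°27′10.3″ S, 3°34′27.5″ W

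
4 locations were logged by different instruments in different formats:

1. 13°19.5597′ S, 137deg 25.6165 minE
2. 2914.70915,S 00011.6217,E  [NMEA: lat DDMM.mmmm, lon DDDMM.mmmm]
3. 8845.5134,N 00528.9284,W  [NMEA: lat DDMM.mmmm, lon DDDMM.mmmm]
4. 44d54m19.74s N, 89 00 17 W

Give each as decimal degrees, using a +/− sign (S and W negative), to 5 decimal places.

Point 1:
  Latitude: 19.5597′ = 0.325995°; total 13.325995
  S ⇒ negate
  Lon: 137 + 25.6165/60 = 137.426942
  E → positive
Point 2:
  φ: split at 2 digits → 29° and 14.70915′; 29 + 14.70915/60 = 29.245153
  S → negative
  Longitude: degrees = first 3 digits = 0, minutes = 11.6217; 0 + 11.6217/60 = 0.193695
  E ⇒ keep positive
Point 3:
  Lat: degrees = first 2 digits = 88, minutes = 45.5134; 88 + 45.5134/60 = 88.758557
  N → positive
  Lon: degrees = first 3 digits = 5, minutes = 28.9284; 5 + 28.9284/60 = 5.482140
  hemisphere W, so the sign is −
Point 4:
  Latitude: 44° + 54/60 + 19.74/3600 = 44 + 0.900000 + 0.005483 = 44.905483
  N → positive
  λ: 89 + 0/60 + 17/3600 = 89.004722
  W → negative

1. -13.32600, 137.42694
2. -29.24515, 0.19370
3. 88.75856, -5.48214
4. 44.90548, -89.00472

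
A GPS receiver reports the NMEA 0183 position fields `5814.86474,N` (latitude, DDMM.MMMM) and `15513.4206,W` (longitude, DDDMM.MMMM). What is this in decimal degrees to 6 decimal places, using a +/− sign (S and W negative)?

58.247746, -155.223677

Lat: split at 2 digits → 58° and 14.86474′; 58 + 14.86474/60 = 58.2477457
N ⇒ keep positive
Lon: degrees = first 3 digits = 155, minutes = 13.4206; 155 + 13.4206/60 = 155.2236767
W → negative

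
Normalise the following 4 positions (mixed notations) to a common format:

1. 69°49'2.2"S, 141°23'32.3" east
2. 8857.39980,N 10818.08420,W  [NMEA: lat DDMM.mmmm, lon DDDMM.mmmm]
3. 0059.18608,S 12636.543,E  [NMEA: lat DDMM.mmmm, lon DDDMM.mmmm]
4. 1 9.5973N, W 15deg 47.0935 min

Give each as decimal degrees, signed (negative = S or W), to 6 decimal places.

Point 1:
  Latitude: 49′ + 2.2″ = 49.03667′; 69 + 49.03667/60 = 69.8172778
  S ⇒ negate
  Lon: 141° + 23/60 + 32.3/3600 = 141 + 0.383333 + 0.008972 = 141.3923056
  E → positive
Point 2:
  Lat: degrees = first 2 digits = 88, minutes = 57.3998; 88 + 57.3998/60 = 88.9566633
  N → positive
  Lon: degrees = first 3 digits = 108, minutes = 18.0842; 108 + 18.0842/60 = 108.3014033
  W ⇒ negate
Point 3:
  Lat: split at 2 digits → 00° and 59.18608′; 0 + 59.18608/60 = 0.9864347
  S ⇒ negate
  Lon: degrees = first 3 digits = 126, minutes = 36.543; 126 + 36.543/60 = 126.6090500
  E ⇒ keep positive
Point 4:
  Lat: 9.5973′ = 0.159955°; total 1.1599550
  N ⇒ keep positive
  Longitude: 47.0935′ = 0.784892°; total 15.7848917
  W → negative

1. -69.817278, 141.392306
2. 88.956663, -108.301403
3. -0.986435, 126.609050
4. 1.159955, -15.784892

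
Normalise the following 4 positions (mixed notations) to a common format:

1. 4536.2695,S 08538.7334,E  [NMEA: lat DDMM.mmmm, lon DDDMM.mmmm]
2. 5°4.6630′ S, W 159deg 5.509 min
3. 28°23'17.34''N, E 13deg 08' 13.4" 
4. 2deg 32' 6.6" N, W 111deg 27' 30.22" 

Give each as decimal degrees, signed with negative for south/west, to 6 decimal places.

1. -45.604492, 85.645557
2. -5.077717, -159.091817
3. 28.388150, 13.137056
4. 2.535167, -111.458394

Point 1:
  Lat: degrees = first 2 digits = 45, minutes = 36.2695; 45 + 36.2695/60 = 45.6044917
  S ⇒ negate
  Lon: split at 3 digits → 085° and 38.7334′; 85 + 38.7334/60 = 85.6455567
  E → positive
Point 2:
  Latitude: 4.663′ = 0.077717°; total 5.0777167
  S → negative
  Longitude: 5.509′ = 0.091817°; total 159.0918167
  hemisphere W, so the sign is −
Point 3:
  φ: 23′ + 17.34″ = 23.28900′; 28 + 23.28900/60 = 28.3881500
  N → positive
  λ: 8′ + 13.4″ = 8.22333′; 13 + 8.22333/60 = 13.1370556
  E → positive
Point 4:
  Latitude: 2° + 32/60 + 6.6/3600 = 2 + 0.533333 + 0.001833 = 2.5351667
  N ⇒ keep positive
  Longitude: 111 + 27/60 + 30.22/3600 = 111.4583944
  W ⇒ negate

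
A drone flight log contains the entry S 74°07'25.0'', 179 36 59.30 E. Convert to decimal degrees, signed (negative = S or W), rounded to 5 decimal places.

-74.12361, 179.61647

Latitude: 7′ + 25″ = 7.41667′; 74 + 7.41667/60 = 74.123611
S ⇒ negate
Longitude: 36′ + 59.3″ = 36.98833′; 179 + 36.98833/60 = 179.616472
E → positive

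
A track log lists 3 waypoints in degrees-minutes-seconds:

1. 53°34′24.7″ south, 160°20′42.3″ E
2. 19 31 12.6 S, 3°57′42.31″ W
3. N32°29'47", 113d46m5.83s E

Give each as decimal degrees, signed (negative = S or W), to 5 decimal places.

1. -53.57353, 160.34508
2. -19.52017, -3.96175
3. 32.49639, 113.76829

Point 1:
  Lat: 53 + 34/60 + 24.7/3600 = 53.573528
  S ⇒ negate
  λ: 160° + 20/60 + 42.3/3600 = 160 + 0.333333 + 0.011750 = 160.345083
  E ⇒ keep positive
Point 2:
  Lat: 19 + 31/60 + 12.6/3600 = 19.520167
  S → negative
  Longitude: 57′ + 42.31″ = 57.70517′; 3 + 57.70517/60 = 3.961753
  W ⇒ negate
Point 3:
  Latitude: 32° + 29/60 + 47/3600 = 32 + 0.483333 + 0.013056 = 32.496389
  N ⇒ keep positive
  Lon: 46′ + 5.83″ = 46.09717′; 113 + 46.09717/60 = 113.768286
  E → positive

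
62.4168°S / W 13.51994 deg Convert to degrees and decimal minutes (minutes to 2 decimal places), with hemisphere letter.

φ: fractional part 0.416800 → 25.0080 minutes
λ: 13° + 0.519940 × 60 = 13° 31.1964′

62° 25.01′ S, 13° 31.20′ W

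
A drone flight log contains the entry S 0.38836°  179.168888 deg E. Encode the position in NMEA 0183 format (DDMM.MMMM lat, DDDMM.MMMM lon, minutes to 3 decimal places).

φ: 0° + 0.388360 × 60 = 0° 23.30160′
λ: 179° + 0.168888 × 60 = 179° 10.13328′

0023.302,S / 17910.133,E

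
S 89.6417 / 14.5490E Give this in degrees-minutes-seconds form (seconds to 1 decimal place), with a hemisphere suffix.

89°38′30.1″ S, 14°32′56.4″ E

Lat: 0.641700 × 60 = 38.50200′ → 38′, remainder × 60 = 30.120″
Longitude: whole degrees 14; 32.94000′ → 32′ and 56.400″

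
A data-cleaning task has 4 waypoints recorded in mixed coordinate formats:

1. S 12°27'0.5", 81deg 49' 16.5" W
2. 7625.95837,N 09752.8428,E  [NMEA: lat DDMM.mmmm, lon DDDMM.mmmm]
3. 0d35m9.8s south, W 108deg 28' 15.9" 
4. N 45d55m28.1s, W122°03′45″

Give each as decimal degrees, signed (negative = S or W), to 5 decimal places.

1. -12.45014, -81.82125
2. 76.43264, 97.88071
3. -0.58606, -108.47108
4. 45.92447, -122.06250

Point 1:
  φ: 12 + 27/60 + 0.5/3600 = 12.450139
  S → negative
  Lon: 81 + 49/60 + 16.5/3600 = 81.821250
  hemisphere W, so the sign is −
Point 2:
  φ: split at 2 digits → 76° and 25.95837′; 76 + 25.95837/60 = 76.432640
  N → positive
  λ: degrees = first 3 digits = 97, minutes = 52.8428; 97 + 52.8428/60 = 97.880713
  E ⇒ keep positive
Point 3:
  Latitude: 35′ + 9.8″ = 35.16333′; 0 + 35.16333/60 = 0.586056
  S → negative
  Longitude: 108° + 28/60 + 15.9/3600 = 108 + 0.466667 + 0.004417 = 108.471083
  W ⇒ negate
Point 4:
  Latitude: 45° + 55/60 + 28.1/3600 = 45 + 0.916667 + 0.007806 = 45.924472
  N → positive
  λ: 122 + 3/60 + 45/3600 = 122.062500
  W ⇒ negate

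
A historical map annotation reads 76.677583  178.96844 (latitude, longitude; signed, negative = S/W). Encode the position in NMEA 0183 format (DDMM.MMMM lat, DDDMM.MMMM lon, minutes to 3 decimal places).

7640.655,N / 17858.106,E

Latitude: minutes = (76.677583 − 76) × 60 = 40.65498
λ: minutes = (178.968440 − 178) × 60 = 58.10640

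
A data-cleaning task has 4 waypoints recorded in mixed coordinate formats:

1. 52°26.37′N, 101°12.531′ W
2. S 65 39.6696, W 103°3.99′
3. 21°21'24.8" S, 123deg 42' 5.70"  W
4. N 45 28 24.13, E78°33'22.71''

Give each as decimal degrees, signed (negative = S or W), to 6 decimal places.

Point 1:
  Latitude: 26.37′ = 0.439500°; total 52.4395000
  N → positive
  Longitude: 101 + 12.531/60 = 101.2088500
  W → negative
Point 2:
  Latitude: 39.6696′ = 0.661160°; total 65.6611600
  S ⇒ negate
  λ: 103 + 3.99/60 = 103.0665000
  W ⇒ negate
Point 3:
  φ: 21 + 21/60 + 24.8/3600 = 21.3568889
  S → negative
  λ: 123 + 42/60 + 5.7/3600 = 123.7015833
  W ⇒ negate
Point 4:
  Latitude: 28′ + 24.13″ = 28.40217′; 45 + 28.40217/60 = 45.4733694
  N → positive
  λ: 33′ + 22.71″ = 33.37850′; 78 + 33.37850/60 = 78.5563083
  E → positive

1. 52.439500, -101.208850
2. -65.661160, -103.066500
3. -21.356889, -123.701583
4. 45.473369, 78.556308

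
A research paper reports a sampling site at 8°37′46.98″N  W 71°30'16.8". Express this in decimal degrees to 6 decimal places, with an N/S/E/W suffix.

8.629717° N, 71.504667° W

φ: 8° + 37/60 + 46.98/3600 = 8 + 0.616667 + 0.013050 = 8.6297167
Lon: 71 + 30/60 + 16.8/3600 = 71.5046667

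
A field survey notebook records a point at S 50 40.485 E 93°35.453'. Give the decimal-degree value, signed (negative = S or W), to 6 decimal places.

Lat: 50 + 40.485/60 = 50.6747500
S ⇒ negate
λ: 35.453′ = 0.590883°; total 93.5908833
E ⇒ keep positive

-50.674750, 93.590883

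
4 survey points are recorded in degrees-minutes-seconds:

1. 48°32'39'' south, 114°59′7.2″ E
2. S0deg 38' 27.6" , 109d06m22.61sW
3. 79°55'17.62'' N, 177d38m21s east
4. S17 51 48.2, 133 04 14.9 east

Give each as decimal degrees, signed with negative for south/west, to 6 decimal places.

Point 1:
  Latitude: 48 + 32/60 + 39/3600 = 48.5441667
  S → negative
  Longitude: 59′ + 7.2″ = 59.12000′; 114 + 59.12000/60 = 114.9853333
  E → positive
Point 2:
  Lat: 0° + 38/60 + 27.6/3600 = 0 + 0.633333 + 0.007667 = 0.6410000
  S ⇒ negate
  Lon: 6′ + 22.61″ = 6.37683′; 109 + 6.37683/60 = 109.1062806
  W ⇒ negate
Point 3:
  Lat: 79 + 55/60 + 17.62/3600 = 79.9215611
  N → positive
  λ: 38′ + 21″ = 38.35000′; 177 + 38.35000/60 = 177.6391667
  E ⇒ keep positive
Point 4:
  φ: 51′ + 48.2″ = 51.80333′; 17 + 51.80333/60 = 17.8633889
  hemisphere S, so the sign is −
  λ: 133° + 4/60 + 14.9/3600 = 133 + 0.066667 + 0.004139 = 133.0708056
  E → positive

1. -48.544167, 114.985333
2. -0.641000, -109.106281
3. 79.921561, 177.639167
4. -17.863389, 133.070806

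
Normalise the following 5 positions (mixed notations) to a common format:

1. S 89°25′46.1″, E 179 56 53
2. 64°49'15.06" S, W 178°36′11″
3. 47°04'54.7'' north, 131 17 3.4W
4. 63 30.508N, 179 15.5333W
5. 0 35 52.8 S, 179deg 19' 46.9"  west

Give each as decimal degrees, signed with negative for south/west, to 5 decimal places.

1. -89.42947, 179.94806
2. -64.82085, -178.60306
3. 47.08186, -131.28428
4. 63.50847, -179.25889
5. -0.59800, -179.32969

Point 1:
  Lat: 89° + 25/60 + 46.1/3600 = 89 + 0.416667 + 0.012806 = 89.429472
  S → negative
  λ: 179 + 56/60 + 53/3600 = 179.948056
  E ⇒ keep positive
Point 2:
  Latitude: 64 + 49/60 + 15.06/3600 = 64.820850
  S → negative
  λ: 178 + 36/60 + 11/3600 = 178.603056
  W ⇒ negate
Point 3:
  Lat: 47° + 4/60 + 54.7/3600 = 47 + 0.066667 + 0.015194 = 47.081861
  N → positive
  Longitude: 131 + 17/60 + 3.4/3600 = 131.284278
  W → negative
Point 4:
  Latitude: 30.508′ = 0.508467°; total 63.508467
  N → positive
  Lon: 179 + 15.5333/60 = 179.258888
  hemisphere W, so the sign is −
Point 5:
  φ: 35′ + 52.8″ = 35.88000′; 0 + 35.88000/60 = 0.598000
  S ⇒ negate
  Lon: 19′ + 46.9″ = 19.78167′; 179 + 19.78167/60 = 179.329694
  W ⇒ negate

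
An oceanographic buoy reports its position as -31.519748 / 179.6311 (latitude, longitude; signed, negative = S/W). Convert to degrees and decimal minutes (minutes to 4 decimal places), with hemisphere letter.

31° 31.1849′ S, 179° 37.8660′ E

Latitude is negative → S; |value| = 31.519748
Latitude: minutes = (31.519748 − 31) × 60 = 31.184880
Lon: 179° + 0.631100 × 60 = 179° 37.866000′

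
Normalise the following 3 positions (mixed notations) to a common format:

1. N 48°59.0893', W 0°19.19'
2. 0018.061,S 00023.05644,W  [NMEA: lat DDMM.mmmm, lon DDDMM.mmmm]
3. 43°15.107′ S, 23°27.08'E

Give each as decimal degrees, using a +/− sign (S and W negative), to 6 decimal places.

Point 1:
  Latitude: 59.0893′ = 0.984822°; total 48.9848217
  N ⇒ keep positive
  Longitude: 0 + 19.19/60 = 0.3198333
  hemisphere W, so the sign is −
Point 2:
  φ: split at 2 digits → 00° and 18.061′; 0 + 18.061/60 = 0.3010167
  S ⇒ negate
  λ: degrees = first 3 digits = 0, minutes = 23.05644; 0 + 23.05644/60 = 0.3842740
  hemisphere W, so the sign is −
Point 3:
  Latitude: 43 + 15.107/60 = 43.2517833
  hemisphere S, so the sign is −
  Lon: 23 + 27.08/60 = 23.4513333
  E ⇒ keep positive

1. 48.984822, -0.319833
2. -0.301017, -0.384274
3. -43.251783, 23.451333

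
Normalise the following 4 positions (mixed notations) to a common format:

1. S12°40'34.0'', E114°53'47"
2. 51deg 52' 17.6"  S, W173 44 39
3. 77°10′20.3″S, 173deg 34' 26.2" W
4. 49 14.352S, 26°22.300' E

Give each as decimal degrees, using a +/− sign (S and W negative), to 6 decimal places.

1. -12.676111, 114.896389
2. -51.871556, -173.744167
3. -77.172306, -173.573944
4. -49.239200, 26.371667

Point 1:
  Lat: 12 + 40/60 + 34/3600 = 12.6761111
  S ⇒ negate
  λ: 114° + 53/60 + 47/3600 = 114 + 0.883333 + 0.013056 = 114.8963889
  E ⇒ keep positive
Point 2:
  Latitude: 51 + 52/60 + 17.6/3600 = 51.8715556
  S ⇒ negate
  Lon: 173° + 44/60 + 39/3600 = 173 + 0.733333 + 0.010833 = 173.7441667
  W ⇒ negate
Point 3:
  Latitude: 10′ + 20.3″ = 10.33833′; 77 + 10.33833/60 = 77.1723056
  S → negative
  λ: 173° + 34/60 + 26.2/3600 = 173 + 0.566667 + 0.007278 = 173.5739444
  W ⇒ negate
Point 4:
  φ: 14.352′ = 0.239200°; total 49.2392000
  S ⇒ negate
  Longitude: 26 + 22.3/60 = 26.3716667
  E → positive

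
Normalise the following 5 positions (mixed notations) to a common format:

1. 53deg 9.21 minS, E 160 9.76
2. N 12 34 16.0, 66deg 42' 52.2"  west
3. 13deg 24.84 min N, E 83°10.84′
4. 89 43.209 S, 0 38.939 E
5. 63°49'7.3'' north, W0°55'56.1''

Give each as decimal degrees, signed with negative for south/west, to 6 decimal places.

1. -53.153500, 160.162667
2. 12.571111, -66.714500
3. 13.414000, 83.180667
4. -89.720150, 0.648983
5. 63.818694, -0.932250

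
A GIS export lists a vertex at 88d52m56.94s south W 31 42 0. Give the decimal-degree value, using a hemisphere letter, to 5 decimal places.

φ: 52′ + 56.94″ = 52.94900′; 88 + 52.94900/60 = 88.882483
Longitude: 31° + 42/60 + 0/3600 = 31 + 0.700000 + 0.000000 = 31.700000

88.88248° S, 31.70000° W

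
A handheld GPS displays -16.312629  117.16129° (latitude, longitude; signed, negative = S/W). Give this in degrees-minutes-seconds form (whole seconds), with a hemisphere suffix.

16°18′45″ S, 117°09′41″ E

Latitude is negative → S; |value| = 16.312629
φ: 0.312629° → 18.75774′; 0.75774 × 60 = 45.46″
Lon: 0.161290 × 60 = 9.67740′ → 9′, remainder × 60 = 40.64″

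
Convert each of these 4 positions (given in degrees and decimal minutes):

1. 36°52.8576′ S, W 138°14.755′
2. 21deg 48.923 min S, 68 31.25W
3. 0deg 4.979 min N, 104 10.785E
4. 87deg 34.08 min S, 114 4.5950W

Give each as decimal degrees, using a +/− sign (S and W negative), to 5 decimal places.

1. -36.88096, -138.24592
2. -21.81538, -68.52083
3. 0.08298, 104.17975
4. -87.56800, -114.07658

Point 1:
  Latitude: 36 + 52.8576/60 = 36.880960
  S ⇒ negate
  Longitude: 138 + 14.755/60 = 138.245917
  hemisphere W, so the sign is −
Point 2:
  Lat: 21 + 48.923/60 = 21.815383
  S → negative
  Lon: 31.25′ = 0.520833°; total 68.520833
  hemisphere W, so the sign is −
Point 3:
  φ: 4.979′ = 0.082983°; total 0.082983
  N → positive
  Longitude: 10.785′ = 0.179750°; total 104.179750
  E → positive
Point 4:
  φ: 87 + 34.08/60 = 87.568000
  hemisphere S, so the sign is −
  Lon: 114 + 4.595/60 = 114.076583
  W → negative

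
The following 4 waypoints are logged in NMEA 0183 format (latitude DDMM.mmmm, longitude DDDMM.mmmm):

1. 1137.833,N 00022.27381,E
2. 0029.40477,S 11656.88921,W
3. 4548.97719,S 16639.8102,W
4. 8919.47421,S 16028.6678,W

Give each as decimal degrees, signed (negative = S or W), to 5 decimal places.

Point 1:
  Latitude: split at 2 digits → 11° and 37.833′; 11 + 37.833/60 = 11.630550
  N → positive
  Longitude: degrees = first 3 digits = 0, minutes = 22.27381; 0 + 22.27381/60 = 0.371230
  E → positive
Point 2:
  φ: degrees = first 2 digits = 0, minutes = 29.40477; 0 + 29.40477/60 = 0.490080
  S ⇒ negate
  Lon: degrees = first 3 digits = 116, minutes = 56.88921; 116 + 56.88921/60 = 116.948154
  W ⇒ negate
Point 3:
  Lat: split at 2 digits → 45° and 48.97719′; 45 + 48.97719/60 = 45.816287
  S → negative
  λ: degrees = first 3 digits = 166, minutes = 39.8102; 166 + 39.8102/60 = 166.663503
  W → negative
Point 4:
  Lat: degrees = first 2 digits = 89, minutes = 19.47421; 89 + 19.47421/60 = 89.324570
  S ⇒ negate
  Lon: split at 3 digits → 160° and 28.6678′; 160 + 28.6678/60 = 160.477797
  W → negative

1. 11.63055, 0.37123
2. -0.49008, -116.94815
3. -45.81629, -166.66350
4. -89.32457, -160.47780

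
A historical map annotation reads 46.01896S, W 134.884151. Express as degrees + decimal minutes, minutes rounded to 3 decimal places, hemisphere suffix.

46° 1.138′ S, 134° 53.049′ W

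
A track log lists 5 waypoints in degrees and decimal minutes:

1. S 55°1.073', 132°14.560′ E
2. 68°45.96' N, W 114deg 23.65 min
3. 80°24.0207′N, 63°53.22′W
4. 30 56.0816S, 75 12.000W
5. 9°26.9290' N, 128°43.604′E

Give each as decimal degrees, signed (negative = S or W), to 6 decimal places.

Point 1:
  Latitude: 55 + 1.073/60 = 55.0178833
  hemisphere S, so the sign is −
  λ: 14.56′ = 0.242667°; total 132.2426667
  E ⇒ keep positive
Point 2:
  Latitude: 45.96′ = 0.766000°; total 68.7660000
  N → positive
  Longitude: 114 + 23.65/60 = 114.3941667
  W → negative
Point 3:
  φ: 24.0207′ = 0.400345°; total 80.4003450
  N ⇒ keep positive
  λ: 53.22′ = 0.887000°; total 63.8870000
  W ⇒ negate
Point 4:
  Latitude: 56.0816′ = 0.934693°; total 30.9346933
  S ⇒ negate
  λ: 12′ = 0.200000°; total 75.2000000
  W ⇒ negate
Point 5:
  Lat: 9 + 26.929/60 = 9.4488167
  N → positive
  Lon: 128 + 43.604/60 = 128.7267333
  E ⇒ keep positive

1. -55.017883, 132.242667
2. 68.766000, -114.394167
3. 80.400345, -63.887000
4. -30.934693, -75.200000
5. 9.448817, 128.726733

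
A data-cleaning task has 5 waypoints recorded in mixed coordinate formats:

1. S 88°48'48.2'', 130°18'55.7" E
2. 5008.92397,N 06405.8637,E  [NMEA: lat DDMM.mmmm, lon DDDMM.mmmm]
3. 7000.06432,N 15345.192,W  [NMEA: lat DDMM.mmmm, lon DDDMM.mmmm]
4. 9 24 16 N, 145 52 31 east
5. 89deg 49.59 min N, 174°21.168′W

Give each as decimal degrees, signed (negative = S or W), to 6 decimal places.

1. -88.813389, 130.315472
2. 50.148733, 64.097728
3. 70.001072, -153.753200
4. 9.404444, 145.875278
5. 89.826500, -174.352800

Point 1:
  φ: 88 + 48/60 + 48.2/3600 = 88.8133889
  S ⇒ negate
  Lon: 130 + 18/60 + 55.7/3600 = 130.3154722
  E ⇒ keep positive
Point 2:
  φ: split at 2 digits → 50° and 8.92397′; 50 + 8.92397/60 = 50.1487328
  N ⇒ keep positive
  Lon: split at 3 digits → 064° and 5.8637′; 64 + 5.8637/60 = 64.0977283
  E ⇒ keep positive
Point 3:
  Latitude: degrees = first 2 digits = 70, minutes = 0.06432; 70 + 0.06432/60 = 70.0010720
  N → positive
  Lon: split at 3 digits → 153° and 45.192′; 153 + 45.192/60 = 153.7532000
  W → negative
Point 4:
  Lat: 9 + 24/60 + 16/3600 = 9.4044444
  N ⇒ keep positive
  Longitude: 145° + 52/60 + 31/3600 = 145 + 0.866667 + 0.008611 = 145.8752778
  E ⇒ keep positive
Point 5:
  Lat: 49.59′ = 0.826500°; total 89.8265000
  N ⇒ keep positive
  Lon: 21.168′ = 0.352800°; total 174.3528000
  hemisphere W, so the sign is −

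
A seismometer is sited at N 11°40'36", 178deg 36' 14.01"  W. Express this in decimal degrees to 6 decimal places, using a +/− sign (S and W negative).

11.676667, -178.603892

φ: 11 + 40/60 + 36/3600 = 11.6766667
N ⇒ keep positive
Longitude: 36′ + 14.01″ = 36.23350′; 178 + 36.23350/60 = 178.6038917
W → negative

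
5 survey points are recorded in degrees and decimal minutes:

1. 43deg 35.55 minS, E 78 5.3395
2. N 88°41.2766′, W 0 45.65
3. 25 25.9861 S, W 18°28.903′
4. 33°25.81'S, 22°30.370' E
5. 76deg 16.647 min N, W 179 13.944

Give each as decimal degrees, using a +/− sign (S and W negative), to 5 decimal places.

Point 1:
  φ: 43 + 35.55/60 = 43.592500
  S → negative
  Lon: 5.3395′ = 0.088992°; total 78.088992
  E ⇒ keep positive
Point 2:
  Latitude: 88 + 41.2766/60 = 88.687943
  N → positive
  Longitude: 45.65′ = 0.760833°; total 0.760833
  W → negative
Point 3:
  φ: 25.9861′ = 0.433102°; total 25.433102
  S → negative
  λ: 18 + 28.903/60 = 18.481717
  W ⇒ negate
Point 4:
  Lat: 33 + 25.81/60 = 33.430167
  hemisphere S, so the sign is −
  λ: 22 + 30.37/60 = 22.506167
  E → positive
Point 5:
  Latitude: 16.647′ = 0.277450°; total 76.277450
  N ⇒ keep positive
  λ: 13.944′ = 0.232400°; total 179.232400
  hemisphere W, so the sign is −

1. -43.59250, 78.08899
2. 88.68794, -0.76083
3. -25.43310, -18.48172
4. -33.43017, 22.50617
5. 76.27745, -179.23240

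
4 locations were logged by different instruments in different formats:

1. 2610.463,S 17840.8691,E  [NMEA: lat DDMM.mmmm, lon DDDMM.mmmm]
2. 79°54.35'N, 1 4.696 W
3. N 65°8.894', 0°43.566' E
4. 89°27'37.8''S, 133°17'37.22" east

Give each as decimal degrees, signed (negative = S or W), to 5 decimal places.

1. -26.17438, 178.68115
2. 79.90583, -1.07827
3. 65.14823, 0.72610
4. -89.46050, 133.29367

Point 1:
  Latitude: degrees = first 2 digits = 26, minutes = 10.463; 26 + 10.463/60 = 26.174383
  S → negative
  Lon: split at 3 digits → 178° and 40.8691′; 178 + 40.8691/60 = 178.681152
  E ⇒ keep positive
Point 2:
  Latitude: 54.35′ = 0.905833°; total 79.905833
  N ⇒ keep positive
  Lon: 1 + 4.696/60 = 1.078267
  W ⇒ negate
Point 3:
  Lat: 8.894′ = 0.148233°; total 65.148233
  N ⇒ keep positive
  Lon: 0 + 43.566/60 = 0.726100
  E → positive
Point 4:
  φ: 27′ + 37.8″ = 27.63000′; 89 + 27.63000/60 = 89.460500
  S → negative
  λ: 133° + 17/60 + 37.22/3600 = 133 + 0.283333 + 0.010339 = 133.293672
  E ⇒ keep positive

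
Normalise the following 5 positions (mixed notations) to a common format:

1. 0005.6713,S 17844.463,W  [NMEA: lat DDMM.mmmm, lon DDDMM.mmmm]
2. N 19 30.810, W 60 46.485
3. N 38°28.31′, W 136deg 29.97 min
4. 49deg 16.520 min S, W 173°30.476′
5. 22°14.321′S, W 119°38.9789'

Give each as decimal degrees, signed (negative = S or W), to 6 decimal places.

1. -0.094522, -178.741050
2. 19.513500, -60.774750
3. 38.471833, -136.499500
4. -49.275333, -173.507933
5. -22.238683, -119.649648

Point 1:
  Lat: degrees = first 2 digits = 0, minutes = 5.6713; 0 + 5.6713/60 = 0.0945217
  hemisphere S, so the sign is −
  Lon: split at 3 digits → 178° and 44.463′; 178 + 44.463/60 = 178.7410500
  hemisphere W, so the sign is −
Point 2:
  φ: 30.81′ = 0.513500°; total 19.5135000
  N → positive
  Lon: 46.485′ = 0.774750°; total 60.7747500
  hemisphere W, so the sign is −
Point 3:
  Lat: 38 + 28.31/60 = 38.4718333
  N → positive
  Lon: 29.97′ = 0.499500°; total 136.4995000
  W → negative
Point 4:
  φ: 49 + 16.52/60 = 49.2753333
  hemisphere S, so the sign is −
  Lon: 30.476′ = 0.507933°; total 173.5079333
  W ⇒ negate
Point 5:
  Latitude: 22 + 14.321/60 = 22.2386833
  S ⇒ negate
  Lon: 38.9789′ = 0.649648°; total 119.6496483
  hemisphere W, so the sign is −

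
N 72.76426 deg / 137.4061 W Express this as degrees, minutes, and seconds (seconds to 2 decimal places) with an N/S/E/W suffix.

Lat: 0.764260° → 45.85560′; 0.85560 × 60 = 51.3360″
Longitude: 0.406100° → 24.36600′; 0.36600 × 60 = 21.9600″

72°45′51.34″ N, 137°24′21.96″ W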